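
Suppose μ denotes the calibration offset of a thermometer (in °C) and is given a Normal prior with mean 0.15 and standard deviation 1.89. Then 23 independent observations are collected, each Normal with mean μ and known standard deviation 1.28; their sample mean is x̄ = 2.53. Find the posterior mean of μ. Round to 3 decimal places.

Posterior mean ≈ 2.483

Prior precision 1/τ₀² = 1/1.89² = 0.279947; data precision n/σ² = 23/1.28² = 14.0381.
Posterior precision = 0.279947 + 14.0381 = 14.3180.
Posterior mean = (0.279947·0.15 + 14.0381·2.53) / 14.3180 = 2.483.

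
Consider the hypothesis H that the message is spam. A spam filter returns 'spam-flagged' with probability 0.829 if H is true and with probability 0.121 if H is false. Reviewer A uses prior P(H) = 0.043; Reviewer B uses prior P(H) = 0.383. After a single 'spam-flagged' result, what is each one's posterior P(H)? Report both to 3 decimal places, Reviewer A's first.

P('+'|H) = 0.829, P('+'|¬H) = 0.121.
Reviewer A: numerator 0.829·0.043 = 0.035647; evidence = 0.035647+0.121·0.957 = 0.15144; posterior = 0.235.
Reviewer B: numerator 0.829·0.383 = 0.31751; evidence = 0.31751+0.121·0.617 = 0.39216; posterior = 0.810.

Reviewer A: 0.235; Reviewer B: 0.810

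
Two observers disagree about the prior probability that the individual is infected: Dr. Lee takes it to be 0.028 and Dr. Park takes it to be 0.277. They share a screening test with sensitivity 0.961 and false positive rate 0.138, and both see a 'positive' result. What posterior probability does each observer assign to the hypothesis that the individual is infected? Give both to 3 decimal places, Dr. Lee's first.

P('+'|H) = 0.961, P('+'|¬H) = 0.138.
Dr. Lee: numerator 0.961·0.028 = 0.026908; evidence = 0.026908+0.138·0.972 = 0.16104; posterior = 0.167.
Dr. Park: numerator 0.961·0.277 = 0.26620; evidence = 0.26620+0.138·0.723 = 0.36597; posterior = 0.727.

Dr. Lee: 0.167; Dr. Park: 0.727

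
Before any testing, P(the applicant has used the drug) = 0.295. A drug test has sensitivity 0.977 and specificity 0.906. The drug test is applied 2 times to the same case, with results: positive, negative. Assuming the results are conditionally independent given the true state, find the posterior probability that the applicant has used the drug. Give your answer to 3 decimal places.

With H the event that the applicant has used the drug, the joint likelihood of the observed sequence is P(data|H) = 0.977·0.023 = 0.022471 and P(data|¬H) = 0.094·0.906 = 0.085164.
Bayes: P(H|data) = 0.295·0.022471 / (0.295·0.022471 + 0.705·0.085164) = 0.0066289/0.066670 = 0.0994.

Posterior P(H) ≈ 0.099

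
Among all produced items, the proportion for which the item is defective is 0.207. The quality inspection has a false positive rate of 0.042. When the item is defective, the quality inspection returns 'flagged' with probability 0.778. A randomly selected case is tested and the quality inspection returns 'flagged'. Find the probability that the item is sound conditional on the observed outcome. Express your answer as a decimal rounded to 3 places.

P(¬H | E) ≈ 0.171

Write H for 'the item is defective'. Prior odds H:¬H = 0.207/0.793 = 0.26103. For the 'flagged' outcome, the likelihood ratio is 0.778/0.042 = 18.524.
Posterior odds = 0.26103 × 18.524 = 4.8353, so P(H|E) = 4.8353/(1+4.8353) = 0.829. Then P(¬H|E) = 1 − 0.829 = 0.171.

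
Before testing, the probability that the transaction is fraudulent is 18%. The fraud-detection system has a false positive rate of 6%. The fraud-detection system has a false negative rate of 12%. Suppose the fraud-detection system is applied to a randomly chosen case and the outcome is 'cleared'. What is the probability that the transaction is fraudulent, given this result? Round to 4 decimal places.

P(H | E) ≈ 0.0273

Let H be the event that the transaction is fraudulent. P(H) = 0.18, so P(¬H) = 0.82. With E the 'cleared' result, P(E|H) = 0.12 and P(E|¬H) = 0.94.
P(E) = 0.12·0.18 + 0.94·0.82 = 0.021600 + 0.77080 = 0.79240.
By Bayes' theorem, P(H|E) = 0.021600 / 0.79240 = 0.0273.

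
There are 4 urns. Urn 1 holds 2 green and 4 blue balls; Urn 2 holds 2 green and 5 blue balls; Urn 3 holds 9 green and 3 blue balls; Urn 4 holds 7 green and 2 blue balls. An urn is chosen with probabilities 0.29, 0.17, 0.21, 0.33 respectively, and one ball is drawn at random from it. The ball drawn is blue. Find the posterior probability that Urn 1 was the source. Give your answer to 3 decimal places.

Posterior probability ≈ 0.439

Tabulate prior·likelihood by source: [1] prior 0.29, lik 0.6667, product 0.1933; [2] prior 0.17, lik 0.7143, product 0.1214; [3] prior 0.21, lik 0.25, product 0.05250; [4] prior 0.33, lik 0.2222, product 0.07333.
Normalizing constant = 0.44060; the posterior for Urn 1 is its product over the sum, 0.1933/0.44060 = 0.439.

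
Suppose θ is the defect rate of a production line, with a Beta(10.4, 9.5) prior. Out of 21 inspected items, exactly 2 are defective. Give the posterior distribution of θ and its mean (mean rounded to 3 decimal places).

Posterior: Beta(12.4, 28.5); mean ≈ 0.303

Observing 2 successes and 19 failures updates Beta(10.4, 9.5) by adding the success and failure counts to the two shape parameters: α = 10.4+2 = 12.4, β = 9.5+19 = 28.5.
Posterior mean = α/(α+β) = 12.4/40.9 = 0.303.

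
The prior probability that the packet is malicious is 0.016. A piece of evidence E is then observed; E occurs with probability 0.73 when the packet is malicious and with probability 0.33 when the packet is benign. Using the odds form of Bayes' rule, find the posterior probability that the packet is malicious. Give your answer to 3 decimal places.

Prior odds = 0.016/(1−0.016) = 0.016260.
Likelihood ratio for E = 0.73/0.33 = 2.2121.
Posterior odds = prior odds × LR = 0.035969.
Posterior probability = odds/(1+odds) = 0.035969/1.0360 = 0.035.

Posterior probability ≈ 0.035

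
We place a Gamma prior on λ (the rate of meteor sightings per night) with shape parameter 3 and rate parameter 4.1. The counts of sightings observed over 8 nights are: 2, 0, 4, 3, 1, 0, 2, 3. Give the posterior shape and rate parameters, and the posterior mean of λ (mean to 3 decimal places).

Posterior: Gamma(shape=18, rate=12.1); mean ≈ 1.488

The Poisson likelihood adds the total count to the shape and the number of exposure periods to the rate. Here ∑xᵢ = 15 and n = 8, so shape 3→18 and rate 4.1→12.1.
Posterior mean = shape/rate = 18/12.1 = 1.488.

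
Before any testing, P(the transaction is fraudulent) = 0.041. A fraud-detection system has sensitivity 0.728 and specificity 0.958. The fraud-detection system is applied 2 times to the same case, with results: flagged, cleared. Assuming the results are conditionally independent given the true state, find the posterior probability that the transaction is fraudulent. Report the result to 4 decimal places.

Let H be the event that the transaction is fraudulent; start with P(H) = 0.041. P('flagged'|H) = 0.728, P('flagged'|¬H) = 0.042.
Update on result 1 ('flagged'): P(H) ← 0.728·0.0410 / (0.728·0.0410 + 0.042·0.9590) = 0.029848/0.070126 = 0.4256.
Update on result 2 ('cleared'): P(H) ← 0.272·0.4256 / (0.272·0.4256 + 0.958·0.5744) = 0.11577/0.66602 = 0.1738.

Posterior P(H) ≈ 0.1738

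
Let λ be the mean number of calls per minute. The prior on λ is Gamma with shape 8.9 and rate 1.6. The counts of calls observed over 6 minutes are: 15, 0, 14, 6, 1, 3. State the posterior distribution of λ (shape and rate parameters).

Total count ∑xᵢ = 39 over n = 6 minutes.
Gamma is conjugate to the Poisson likelihood: posterior is Gamma(shape = 8.9+39 = 47.9, rate = 1.6+6 = 7.6).

Posterior: Gamma(shape=47.9, rate=7.6)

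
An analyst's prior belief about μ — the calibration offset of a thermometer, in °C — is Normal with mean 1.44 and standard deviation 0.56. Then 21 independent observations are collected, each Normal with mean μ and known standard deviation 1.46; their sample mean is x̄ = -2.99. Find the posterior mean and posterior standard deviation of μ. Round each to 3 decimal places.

Posterior mean ≈ -1.907; posterior SD ≈ 0.277

Prior precision 1/τ₀² = 1/0.56² = 3.18878; data precision n/σ² = 21/1.46² = 9.85175.
Posterior precision = 3.18878 + 9.85175 = 13.0405, giving posterior SD = 1/√13.0405 = 0.277.
Posterior mean = (3.18878·1.44 + 9.85175·-2.99) / 13.0405 = -1.907.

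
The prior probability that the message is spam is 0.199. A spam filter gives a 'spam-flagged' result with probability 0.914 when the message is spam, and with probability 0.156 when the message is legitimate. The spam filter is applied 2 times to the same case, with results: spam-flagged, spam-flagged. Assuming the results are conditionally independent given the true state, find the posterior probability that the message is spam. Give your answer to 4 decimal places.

Let H be the event that the message is spam; start with P(H) = 0.199. P('spam-flagged'|H) = 0.914, P('spam-flagged'|¬H) = 0.156.
Update on result 1 ('spam-flagged'): P(H) ← 0.914·0.1990 / (0.914·0.1990 + 0.156·0.8010) = 0.18189/0.30684 = 0.5928.
Update on result 2 ('spam-flagged'): P(H) ← 0.914·0.5928 / (0.914·0.5928 + 0.156·0.4072) = 0.54179/0.60532 = 0.8950.

Posterior P(H) ≈ 0.8950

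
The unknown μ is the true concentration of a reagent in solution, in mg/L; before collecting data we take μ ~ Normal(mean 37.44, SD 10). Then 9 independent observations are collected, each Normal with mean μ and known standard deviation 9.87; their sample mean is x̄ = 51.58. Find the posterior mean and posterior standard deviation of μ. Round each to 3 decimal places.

Posterior mean ≈ 50.199; posterior SD ≈ 3.125

Prior precision 1/τ₀² = 1/10² = 0.0100000; data precision n/σ² = 9/9.87² = 0.0923864.
Posterior precision = 0.0100000 + 0.0923864 = 0.102386, giving posterior SD = 1/√0.102386 = 3.125.
Posterior mean = (0.0100000·37.44 + 0.0923864·51.58) / 0.102386 = 50.199.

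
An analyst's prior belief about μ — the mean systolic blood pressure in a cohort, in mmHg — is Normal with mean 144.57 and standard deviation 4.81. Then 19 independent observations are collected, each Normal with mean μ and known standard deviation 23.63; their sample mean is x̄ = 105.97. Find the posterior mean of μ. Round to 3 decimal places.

Posterior mean ≈ 127.567

Prior precision 1/τ₀² = 1/4.81² = 0.0432225; data precision n/σ² = 19/23.63² = 0.0340272.
Posterior precision = 0.0432225 + 0.0340272 = 0.0772497.
Posterior mean = (0.0432225·144.57 + 0.0340272·105.97) / 0.0772497 = 127.567.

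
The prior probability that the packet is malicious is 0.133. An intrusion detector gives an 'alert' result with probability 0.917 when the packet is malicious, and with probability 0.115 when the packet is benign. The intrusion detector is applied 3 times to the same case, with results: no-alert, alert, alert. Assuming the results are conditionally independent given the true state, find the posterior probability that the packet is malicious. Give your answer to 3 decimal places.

Posterior P(H) ≈ 0.478

With H the event that the packet is malicious, the joint likelihood of the observed sequence is P(data|H) = 0.083·0.917·0.917 = 0.069794 and P(data|¬H) = 0.885·0.115·0.115 = 0.011704.
Bayes: P(H|data) = 0.133·0.069794 / (0.133·0.069794 + 0.867·0.011704) = 0.0092826/0.019430 = 0.4777.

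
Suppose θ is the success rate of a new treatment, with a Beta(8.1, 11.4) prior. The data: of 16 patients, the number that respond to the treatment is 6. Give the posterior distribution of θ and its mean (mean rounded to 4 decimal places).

Observing 6 successes and 10 failures updates Beta(8.1, 11.4) by adding the success and failure counts to the two shape parameters: α = 8.1+6 = 14.1, β = 11.4+10 = 21.4.
E[θ | data] = 14.1/(14.1+21.4) = 0.3972.

Posterior: Beta(14.1, 21.4); mean ≈ 0.3972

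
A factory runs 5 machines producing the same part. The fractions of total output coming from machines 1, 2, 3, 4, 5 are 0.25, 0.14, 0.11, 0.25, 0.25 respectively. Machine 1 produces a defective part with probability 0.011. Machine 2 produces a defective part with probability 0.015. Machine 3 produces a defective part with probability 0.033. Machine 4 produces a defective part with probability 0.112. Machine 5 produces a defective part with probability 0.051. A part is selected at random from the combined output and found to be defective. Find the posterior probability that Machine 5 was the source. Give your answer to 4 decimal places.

Tabulate prior·likelihood by source: [1] prior 0.25, lik 0.011, product 0.002750; [2] prior 0.14, lik 0.015, product 0.002100; [3] prior 0.11, lik 0.033, product 0.003630; [4] prior 0.25, lik 0.112, product 0.02800; [5] prior 0.25, lik 0.051, product 0.01275.
Normalizing constant = 0.049230; the posterior for Machine 5 is its product over the sum, 0.01275/0.049230 = 0.2590.

Posterior probability ≈ 0.2590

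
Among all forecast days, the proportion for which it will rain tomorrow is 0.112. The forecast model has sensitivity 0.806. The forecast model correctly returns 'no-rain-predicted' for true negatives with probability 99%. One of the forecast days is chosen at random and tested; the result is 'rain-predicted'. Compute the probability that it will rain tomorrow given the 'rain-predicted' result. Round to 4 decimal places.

Write H for 'it will rain tomorrow'. Prior odds H:¬H = 0.112/0.888 = 0.12613. For the 'rain-predicted' outcome, the likelihood ratio is 0.806/0.01 = 80.600.
Posterior odds = 0.12613 × 80.600 = 10.166, so P(H|E) = 10.166/(1+10.166) = 0.9104.

P(H | E) ≈ 0.9104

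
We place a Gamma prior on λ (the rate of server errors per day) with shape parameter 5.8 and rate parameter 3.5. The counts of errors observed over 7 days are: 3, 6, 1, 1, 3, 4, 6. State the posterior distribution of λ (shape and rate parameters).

Posterior: Gamma(shape=29.8, rate=10.5)

Total count ∑xᵢ = 24 over n = 7 days.
Gamma is conjugate to the Poisson likelihood: posterior is Gamma(shape = 5.8+24 = 29.8, rate = 3.5+7 = 10.5).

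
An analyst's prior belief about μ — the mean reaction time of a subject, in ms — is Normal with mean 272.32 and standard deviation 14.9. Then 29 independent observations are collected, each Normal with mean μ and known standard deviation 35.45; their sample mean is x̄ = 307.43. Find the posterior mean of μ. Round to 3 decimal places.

With known σ, the Normal prior is conjugate. Weight on the data is w = (n/σ²)/(n/σ² + 1/τ₀²) = 0.0230763/(0.0230763+0.00450430) = 0.83669.
Posterior mean = w·x̄ + (1−w)·μ₀ = 0.83669·307.43 + 0.16331·272.32 = 301.696.

Posterior mean ≈ 301.696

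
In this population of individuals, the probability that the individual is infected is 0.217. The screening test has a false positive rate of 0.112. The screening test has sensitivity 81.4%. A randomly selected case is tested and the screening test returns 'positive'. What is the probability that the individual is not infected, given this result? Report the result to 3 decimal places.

P(¬H | E) ≈ 0.332

Write H for 'the individual is infected'. Prior odds H:¬H = 0.217/0.783 = 0.27714. For the 'positive' outcome, the likelihood ratio is 0.814/0.112 = 7.2679.
Posterior odds = 0.27714 × 7.2679 = 2.0142, so P(H|E) = 2.0142/(1+2.0142) = 0.668. Then P(¬H|E) = 1 − 0.668 = 0.332.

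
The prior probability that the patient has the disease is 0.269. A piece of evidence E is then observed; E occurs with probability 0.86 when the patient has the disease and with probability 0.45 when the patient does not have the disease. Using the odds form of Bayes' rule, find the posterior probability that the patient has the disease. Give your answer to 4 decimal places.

Prior odds = 0.269/(1−0.269) = 0.36799. In log-odds, ln(0.36799) = -0.99970.
Add log likelihood ratio: ln(1.9111) = 0.64768.
Posterior log-odds = -0.35202, so posterior odds = exp(-0.35202) = 0.70327. Converting, P(H|E) = 0.70327/1.7033 = 0.4129.

Posterior probability ≈ 0.4129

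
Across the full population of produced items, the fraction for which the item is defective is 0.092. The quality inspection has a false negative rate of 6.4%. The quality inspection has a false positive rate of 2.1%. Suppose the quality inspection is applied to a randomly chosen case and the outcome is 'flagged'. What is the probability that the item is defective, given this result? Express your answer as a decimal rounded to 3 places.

Let H be the event that the item is defective. P(H) = 0.092, so P(¬H) = 0.908. With E the 'flagged' result, P(E|H) = 0.936 and P(E|¬H) = 0.021.
P(E) = 0.936·0.092 + 0.021·0.908 = 0.086112 + 0.019068 = 0.10518.
By Bayes' theorem, P(H|E) = 0.086112 / 0.10518 = 0.819.

P(H | E) ≈ 0.819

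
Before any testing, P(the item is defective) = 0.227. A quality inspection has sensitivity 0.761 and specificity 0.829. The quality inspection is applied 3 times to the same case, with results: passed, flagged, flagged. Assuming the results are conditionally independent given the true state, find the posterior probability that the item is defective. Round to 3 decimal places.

With H the event that the item is defective, the joint likelihood of the observed sequence is P(data|H) = 0.239·0.761·0.761 = 0.13841 and P(data|¬H) = 0.829·0.171·0.171 = 0.024241.
Bayes: P(H|data) = 0.227·0.13841 / (0.227·0.13841 + 0.773·0.024241) = 0.031419/0.050157 = 0.6264.

Posterior P(H) ≈ 0.626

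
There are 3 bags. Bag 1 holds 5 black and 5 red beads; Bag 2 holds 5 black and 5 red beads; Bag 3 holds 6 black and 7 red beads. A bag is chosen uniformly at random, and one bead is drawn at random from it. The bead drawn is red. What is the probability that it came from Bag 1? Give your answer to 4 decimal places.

P(red|Bag 1) = 0.5; P(red|Bag 2) = 0.5; P(red|Bag 3) = 0.5385.
Prior × likelihood for each source: 0.333333·0.5=0.1667, 0.333333·0.5=0.1667, 0.333333·0.5385=0.1795. Summing gives P(red) = 0.51282.
P(Bag 1 | red) = 0.1667 / 0.51282 = 0.3250.

Posterior probability ≈ 0.3250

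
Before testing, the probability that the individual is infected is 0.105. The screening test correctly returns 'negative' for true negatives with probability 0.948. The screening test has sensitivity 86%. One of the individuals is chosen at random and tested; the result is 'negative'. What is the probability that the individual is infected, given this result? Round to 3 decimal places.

Write H for 'the individual is infected'. Prior odds H:¬H = 0.105/0.895 = 0.11732. For the 'negative' outcome, the likelihood ratio is 0.14/0.948 = 0.14768.
Posterior odds = 0.11732 × 0.14768 = 0.017326, so P(H|E) = 0.017326/(1+0.017326) = 0.017.

P(H | E) ≈ 0.017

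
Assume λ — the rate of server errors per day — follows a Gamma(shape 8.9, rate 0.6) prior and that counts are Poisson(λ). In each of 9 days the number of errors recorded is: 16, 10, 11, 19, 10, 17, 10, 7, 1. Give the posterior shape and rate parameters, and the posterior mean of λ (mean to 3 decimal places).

Posterior: Gamma(shape=109.9, rate=9.6); mean ≈ 11.448

The Poisson likelihood adds the total count to the shape and the number of exposure periods to the rate. Here ∑xᵢ = 101 and n = 9, so shape 8.9→109.9 and rate 0.6→9.6.
E[λ | data] = 109.9/9.6 = 11.448.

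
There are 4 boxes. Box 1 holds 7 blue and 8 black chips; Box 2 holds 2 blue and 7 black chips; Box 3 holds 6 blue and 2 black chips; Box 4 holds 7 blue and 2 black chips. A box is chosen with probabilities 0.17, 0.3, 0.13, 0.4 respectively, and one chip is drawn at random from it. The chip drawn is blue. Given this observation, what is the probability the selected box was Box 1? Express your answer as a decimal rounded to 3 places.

P(blue|Box 1) = 0.4667; P(blue|Box 2) = 0.2222; P(blue|Box 3) = 0.75; P(blue|Box 4) = 0.7778.
Prior × likelihood for each source: 0.17·0.4667=0.07933, 0.3·0.2222=0.06667, 0.13·0.75=0.09750, 0.4·0.7778=0.3111. Summing gives P(blue) = 0.55461.
P(Box 1 | blue) = 0.07933 / 0.55461 = 0.143.

Posterior probability ≈ 0.143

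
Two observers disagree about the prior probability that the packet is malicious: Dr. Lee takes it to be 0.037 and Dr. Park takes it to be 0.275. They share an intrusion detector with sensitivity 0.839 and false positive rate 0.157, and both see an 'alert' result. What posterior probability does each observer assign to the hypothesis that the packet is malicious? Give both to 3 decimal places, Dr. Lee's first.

The likelihood ratio for an 'alert' result is 0.839/0.157 = 5.3439.
Dr. Lee: prior odds 0.037/0.963 = 0.038422; posterior odds 0.20532; posterior probability 0.170.
Dr. Park: prior odds 0.275/0.725 = 0.37931; posterior odds 2.0270; posterior probability 0.670.

Dr. Lee: 0.170; Dr. Park: 0.670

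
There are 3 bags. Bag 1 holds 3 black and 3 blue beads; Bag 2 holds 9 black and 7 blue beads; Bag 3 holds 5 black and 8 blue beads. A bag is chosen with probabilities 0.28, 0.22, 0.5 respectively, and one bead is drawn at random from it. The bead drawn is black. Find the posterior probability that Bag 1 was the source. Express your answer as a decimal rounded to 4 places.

P(black|Bag 1) = 0.5; P(black|Bag 2) = 0.5625; P(black|Bag 3) = 0.3846.
Prior × likelihood for each source: 0.28·0.5=0.1400, 0.22·0.5625=0.1237, 0.5·0.3846=0.1923. Summing gives P(black) = 0.45606.
P(Bag 1 | black) = 0.1400 / 0.45606 = 0.3070.

Posterior probability ≈ 0.3070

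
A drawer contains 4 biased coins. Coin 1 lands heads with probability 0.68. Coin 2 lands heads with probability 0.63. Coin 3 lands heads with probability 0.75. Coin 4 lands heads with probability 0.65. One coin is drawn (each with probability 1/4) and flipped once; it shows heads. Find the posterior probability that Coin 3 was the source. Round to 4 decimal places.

Posterior probability ≈ 0.2768

P(heads|C1) = 0.68; P(heads|C2) = 0.63; P(heads|C3) = 0.75; P(heads|C4) = 0.65.
Prior × likelihood for each source: 0.25·0.68=0.1700, 0.25·0.63=0.1575, 0.25·0.75=0.1875, 0.25·0.65=0.1625. Summing gives P(heads) = 0.67750.
P(Coin 3 | heads) = 0.1875 / 0.67750 = 0.2768.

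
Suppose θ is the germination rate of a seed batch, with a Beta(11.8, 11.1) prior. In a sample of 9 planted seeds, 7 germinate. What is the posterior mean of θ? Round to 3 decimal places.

Posterior mean ≈ 0.589

The binomial likelihood is conjugate to the Beta prior: with 7 successes and 2 failures, the posterior is Beta(11.8+7, 11.1+2) = Beta(18.8, 13.1).
Posterior mean = α/(α+β) = 18.8/31.9 = 0.589.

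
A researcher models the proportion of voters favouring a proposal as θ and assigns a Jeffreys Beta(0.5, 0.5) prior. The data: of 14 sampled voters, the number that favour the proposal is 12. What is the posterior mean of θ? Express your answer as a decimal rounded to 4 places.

The binomial likelihood is conjugate to the Beta prior: with 12 successes and 2 failures, the posterior is Beta(0.5+12, 0.5+2) = Beta(12.5, 2.5).
E[θ | data] = 12.5/(12.5+2.5) = 0.8333.

Posterior mean ≈ 0.8333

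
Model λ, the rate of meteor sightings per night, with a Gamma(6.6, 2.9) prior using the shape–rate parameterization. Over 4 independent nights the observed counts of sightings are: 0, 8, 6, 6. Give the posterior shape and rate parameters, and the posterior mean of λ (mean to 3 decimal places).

Total count ∑xᵢ = 20 over n = 4 nights.
Gamma is conjugate to the Poisson likelihood: posterior is Gamma(shape = 6.6+20 = 26.6, rate = 2.9+4 = 6.9).
Posterior mean = shape/rate = 26.6/6.9 = 3.855.

Posterior: Gamma(shape=26.6, rate=6.9); mean ≈ 3.855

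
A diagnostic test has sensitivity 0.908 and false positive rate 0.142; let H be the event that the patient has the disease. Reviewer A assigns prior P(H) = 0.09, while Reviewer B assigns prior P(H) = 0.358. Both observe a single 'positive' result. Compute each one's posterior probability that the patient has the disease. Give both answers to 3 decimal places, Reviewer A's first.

P('+'|H) = 0.908, P('+'|¬H) = 0.142.
Reviewer A: numerator 0.908·0.09 = 0.081720; evidence = 0.081720+0.142·0.91 = 0.21094; posterior = 0.387.
Reviewer B: numerator 0.908·0.358 = 0.32506; evidence = 0.32506+0.142·0.642 = 0.41623; posterior = 0.781.

Reviewer A: 0.387; Reviewer B: 0.781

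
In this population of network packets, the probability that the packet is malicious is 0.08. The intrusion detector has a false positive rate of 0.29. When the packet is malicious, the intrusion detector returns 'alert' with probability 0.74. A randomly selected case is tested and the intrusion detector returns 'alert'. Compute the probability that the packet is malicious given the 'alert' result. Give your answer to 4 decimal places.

P(H | E) ≈ 0.1816

Let H be the event that the packet is malicious. P(H) = 0.08, so P(¬H) = 0.92. With E the 'alert' result, P(E|H) = 0.74 and P(E|¬H) = 0.29.
P(E) = 0.74·0.08 + 0.29·0.92 = 0.059200 + 0.26680 = 0.32600.
By Bayes' theorem, P(H|E) = 0.059200 / 0.32600 = 0.1816.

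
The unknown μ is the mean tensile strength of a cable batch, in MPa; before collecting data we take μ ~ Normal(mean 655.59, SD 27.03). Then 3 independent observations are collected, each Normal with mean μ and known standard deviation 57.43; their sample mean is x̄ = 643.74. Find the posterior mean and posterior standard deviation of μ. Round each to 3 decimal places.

Prior precision 1/τ₀² = 1/27.03² = 0.00136870; data precision n/σ² = 3/57.43² = 0.00090959.
Posterior precision = 0.00136870 + 0.00090959 = 0.00227828, giving posterior SD = 1/√0.00227828 = 20.951.
Posterior mean = (0.00136870·655.59 + 0.00090959·643.74) / 0.00227828 = 650.859.

Posterior mean ≈ 650.859; posterior SD ≈ 20.951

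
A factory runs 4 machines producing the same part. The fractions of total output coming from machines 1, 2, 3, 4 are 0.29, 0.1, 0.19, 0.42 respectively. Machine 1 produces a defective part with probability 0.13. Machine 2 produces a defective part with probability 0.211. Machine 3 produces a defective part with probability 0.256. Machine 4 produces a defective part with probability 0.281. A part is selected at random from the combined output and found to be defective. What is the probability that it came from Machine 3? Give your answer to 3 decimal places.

P(defective|M1) = 0.13; P(defective|M2) = 0.211; P(defective|M3) = 0.256; P(defective|M4) = 0.281.
Prior × likelihood for each source: 0.29·0.13=0.03770, 0.1·0.211=0.02110, 0.19·0.256=0.04864, 0.42·0.281=0.1180. Summing gives P(defective) = 0.22546.
P(Machine 3 | defective) = 0.04864 / 0.22546 = 0.216.

Posterior probability ≈ 0.216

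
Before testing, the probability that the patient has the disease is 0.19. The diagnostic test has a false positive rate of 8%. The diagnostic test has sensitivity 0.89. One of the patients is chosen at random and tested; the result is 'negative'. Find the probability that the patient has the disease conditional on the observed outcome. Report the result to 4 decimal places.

P(H | E) ≈ 0.0273

Let H be the event that the patient has the disease. P(H) = 0.19, so P(¬H) = 0.81. With E the 'negative' result, P(E|H) = 0.11 and P(E|¬H) = 0.92.
P(E) = 0.11·0.19 + 0.92·0.81 = 0.020900 + 0.74520 = 0.76610.
By Bayes' theorem, P(H|E) = 0.020900 / 0.76610 = 0.0273.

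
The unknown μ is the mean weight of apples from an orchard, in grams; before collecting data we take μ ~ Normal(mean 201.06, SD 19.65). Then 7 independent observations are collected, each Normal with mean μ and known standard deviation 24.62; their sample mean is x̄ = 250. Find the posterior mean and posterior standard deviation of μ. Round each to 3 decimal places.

Posterior mean ≈ 241.035; posterior SD ≈ 8.410

Prior precision 1/τ₀² = 1/19.65² = 0.00258985; data precision n/σ² = 7/24.62² = 0.0115484.
Posterior precision = 0.00258985 + 0.0115484 = 0.0141383, giving posterior SD = 1/√0.0141383 = 8.410.
Posterior mean = (0.00258985·201.06 + 0.0115484·250) / 0.0141383 = 241.035.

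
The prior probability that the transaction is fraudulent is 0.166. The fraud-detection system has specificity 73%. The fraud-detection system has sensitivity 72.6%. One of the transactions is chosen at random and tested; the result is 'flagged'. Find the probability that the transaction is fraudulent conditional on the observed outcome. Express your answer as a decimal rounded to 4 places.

Write H for 'the transaction is fraudulent'. Prior odds H:¬H = 0.166/0.834 = 0.19904. For the 'flagged' outcome, the likelihood ratio is 0.726/0.27 = 2.6889.
Posterior odds = 0.19904 × 2.6889 = 0.53520, so P(H|E) = 0.53520/(1+0.53520) = 0.3486.

P(H | E) ≈ 0.3486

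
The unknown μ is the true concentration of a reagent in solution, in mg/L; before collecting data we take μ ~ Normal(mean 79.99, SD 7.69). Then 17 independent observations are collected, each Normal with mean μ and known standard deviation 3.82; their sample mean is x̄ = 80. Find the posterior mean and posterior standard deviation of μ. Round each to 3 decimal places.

Prior precision 1/τ₀² = 1/7.69² = 0.0169101; data precision n/σ² = 17/3.82² = 1.16499.
Posterior precision = 0.0169101 + 1.16499 = 1.18190, giving posterior SD = 1/√1.18190 = 0.920.
Posterior mean = (0.0169101·79.99 + 1.16499·80) / 1.18190 = 80.000.

Posterior mean ≈ 80.000; posterior SD ≈ 0.920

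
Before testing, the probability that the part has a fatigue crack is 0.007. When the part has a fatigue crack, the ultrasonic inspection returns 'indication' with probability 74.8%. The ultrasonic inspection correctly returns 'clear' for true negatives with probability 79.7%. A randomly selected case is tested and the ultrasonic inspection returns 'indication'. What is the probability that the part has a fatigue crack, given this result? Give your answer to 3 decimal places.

P(H | E) ≈ 0.025

Let H be the event that the part has a fatigue crack. P(H) = 0.007, so P(¬H) = 0.993. With E the 'indication' result, P(E|H) = 0.748 and P(E|¬H) = 0.203.
P(E) = 0.748·0.007 + 0.203·0.993 = 0.0052360 + 0.20158 = 0.20681.
By Bayes' theorem, P(H|E) = 0.0052360 / 0.20681 = 0.025.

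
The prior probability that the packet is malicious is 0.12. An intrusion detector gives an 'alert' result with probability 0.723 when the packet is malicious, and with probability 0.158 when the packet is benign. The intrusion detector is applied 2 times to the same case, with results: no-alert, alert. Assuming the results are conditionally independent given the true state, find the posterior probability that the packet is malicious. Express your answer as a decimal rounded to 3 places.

Posterior P(H) ≈ 0.170

With H the event that the packet is malicious, the joint likelihood of the observed sequence is P(data|H) = 0.277·0.723 = 0.20027 and P(data|¬H) = 0.842·0.158 = 0.13304.
Bayes: P(H|data) = 0.12·0.20027 / (0.12·0.20027 + 0.88·0.13304) = 0.024033/0.14110 = 0.1703.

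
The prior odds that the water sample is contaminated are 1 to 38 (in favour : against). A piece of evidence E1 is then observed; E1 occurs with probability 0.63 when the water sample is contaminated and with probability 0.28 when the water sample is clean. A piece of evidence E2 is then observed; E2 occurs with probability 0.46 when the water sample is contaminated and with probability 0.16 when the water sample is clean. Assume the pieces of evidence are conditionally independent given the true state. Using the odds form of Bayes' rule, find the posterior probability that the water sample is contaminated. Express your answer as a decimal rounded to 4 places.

Posterior probability ≈ 0.1455

Prior odds = 1/38 = 0.026316. In log-odds, ln(0.026316) = -3.6376.
Add log likelihood ratios: ln(2.2500) + ln(2.8750) = 1.8670.
Posterior log-odds = -1.7706, so posterior odds = exp(-1.7706) = 0.17023. Converting, P(H|E) = 0.17023/1.1702 = 0.1455.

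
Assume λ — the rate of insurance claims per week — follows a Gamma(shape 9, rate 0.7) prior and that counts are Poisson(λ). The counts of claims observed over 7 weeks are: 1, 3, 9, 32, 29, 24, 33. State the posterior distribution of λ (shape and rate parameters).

Total count ∑xᵢ = 131 over n = 7 weeks.
Gamma is conjugate to the Poisson likelihood: posterior is Gamma(shape = 9+131 = 140, rate = 0.7+7 = 7.7).

Posterior: Gamma(shape=140, rate=7.7)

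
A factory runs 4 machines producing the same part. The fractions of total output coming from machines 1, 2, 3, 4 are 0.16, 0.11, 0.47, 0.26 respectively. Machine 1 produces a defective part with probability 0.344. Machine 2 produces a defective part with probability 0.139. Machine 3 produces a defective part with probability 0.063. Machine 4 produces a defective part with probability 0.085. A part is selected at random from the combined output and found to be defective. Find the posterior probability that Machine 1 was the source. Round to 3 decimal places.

Tabulate prior·likelihood by source: [1] prior 0.16, lik 0.344, product 0.05504; [2] prior 0.11, lik 0.139, product 0.01529; [3] prior 0.47, lik 0.063, product 0.02961; [4] prior 0.26, lik 0.085, product 0.02210.
Normalizing constant = 0.12204; the posterior for Machine 1 is its product over the sum, 0.05504/0.12204 = 0.451.

Posterior probability ≈ 0.451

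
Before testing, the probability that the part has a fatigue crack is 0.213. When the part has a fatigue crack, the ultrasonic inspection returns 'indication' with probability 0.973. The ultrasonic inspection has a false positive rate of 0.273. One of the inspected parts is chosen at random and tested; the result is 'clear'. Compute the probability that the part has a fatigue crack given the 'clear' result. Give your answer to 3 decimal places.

Let H be the event that the part has a fatigue crack. P(H) = 0.213, so P(¬H) = 0.787. With E the 'clear' result, P(E|H) = 0.027 and P(E|¬H) = 0.727.
P(E) = 0.027·0.213 + 0.727·0.787 = 0.0057510 + 0.57215 = 0.57790.
By Bayes' theorem, P(H|E) = 0.0057510 / 0.57790 = 0.010.

P(H | E) ≈ 0.010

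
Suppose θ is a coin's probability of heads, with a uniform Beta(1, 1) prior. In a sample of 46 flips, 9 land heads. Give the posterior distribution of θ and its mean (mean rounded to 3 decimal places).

Posterior: Beta(10, 38); mean ≈ 0.208

Observing 9 successes and 37 failures updates Beta(1, 1) by adding the success and failure counts to the two shape parameters: α = 1+9 = 10, β = 1+37 = 38.
E[θ | data] = 10/(10+38) = 0.208.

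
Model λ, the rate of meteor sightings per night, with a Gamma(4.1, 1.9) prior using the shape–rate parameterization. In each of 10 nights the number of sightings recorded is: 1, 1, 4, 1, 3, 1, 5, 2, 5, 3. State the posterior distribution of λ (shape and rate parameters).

Total count ∑xᵢ = 26 over n = 10 nights.
Gamma is conjugate to the Poisson likelihood: posterior is Gamma(shape = 4.1+26 = 30.1, rate = 1.9+10 = 11.9).

Posterior: Gamma(shape=30.1, rate=11.9)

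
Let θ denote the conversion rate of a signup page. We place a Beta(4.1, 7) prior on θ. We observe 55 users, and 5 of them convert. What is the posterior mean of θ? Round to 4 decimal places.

Posterior mean ≈ 0.1377

Observing 5 successes and 50 failures updates Beta(4.1, 7) by adding the success and failure counts to the two shape parameters: α = 4.1+5 = 9.1, β = 7+50 = 57.
E[θ | data] = 9.1/(9.1+57) = 0.1377.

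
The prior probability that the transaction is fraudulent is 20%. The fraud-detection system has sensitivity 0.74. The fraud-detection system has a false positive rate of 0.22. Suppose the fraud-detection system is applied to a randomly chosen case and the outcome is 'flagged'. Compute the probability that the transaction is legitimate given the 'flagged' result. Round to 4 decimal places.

P(¬H | E) ≈ 0.5432

Write H for 'the transaction is fraudulent'. Prior odds H:¬H = 0.2/0.8 = 0.25000. For the 'flagged' outcome, the likelihood ratio is 0.74/0.22 = 3.3636.
Posterior odds = 0.25000 × 3.3636 = 0.84091, so P(H|E) = 0.84091/(1+0.84091) = 0.4568. Then P(¬H|E) = 1 − 0.4568 = 0.5432.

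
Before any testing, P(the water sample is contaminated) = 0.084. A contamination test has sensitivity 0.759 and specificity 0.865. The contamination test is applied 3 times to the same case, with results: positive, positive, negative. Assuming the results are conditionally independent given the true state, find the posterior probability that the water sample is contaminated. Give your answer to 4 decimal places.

Let H be the event that the water sample is contaminated; start with P(H) = 0.084. P('positive'|H) = 0.759, P('positive'|¬H) = 0.135.
Update on result 1 ('positive'): P(H) ← 0.759·0.0840 / (0.759·0.0840 + 0.135·0.9160) = 0.063756/0.18742 = 0.3402.
Update on result 2 ('positive'): P(H) ← 0.759·0.3402 / (0.759·0.3402 + 0.135·0.6598) = 0.25820/0.34728 = 0.7435.
Update on result 3 ('negative'): P(H) ← 0.241·0.7435 / (0.241·0.7435 + 0.865·0.2565) = 0.17918/0.40105 = 0.4468.

Posterior P(H) ≈ 0.4468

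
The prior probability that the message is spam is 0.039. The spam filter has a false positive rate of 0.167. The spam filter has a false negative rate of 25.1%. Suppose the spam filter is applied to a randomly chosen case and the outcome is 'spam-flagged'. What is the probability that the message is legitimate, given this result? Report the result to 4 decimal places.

Write H for 'the message is spam'. Prior odds H:¬H = 0.039/0.961 = 0.040583. For the 'spam-flagged' outcome, the likelihood ratio is 0.749/0.167 = 4.4850.
Posterior odds = 0.040583 × 4.4850 = 0.18201, so P(H|E) = 0.18201/(1+0.18201) = 0.1540. Then P(¬H|E) = 1 − 0.1540 = 0.8460.

P(¬H | E) ≈ 0.8460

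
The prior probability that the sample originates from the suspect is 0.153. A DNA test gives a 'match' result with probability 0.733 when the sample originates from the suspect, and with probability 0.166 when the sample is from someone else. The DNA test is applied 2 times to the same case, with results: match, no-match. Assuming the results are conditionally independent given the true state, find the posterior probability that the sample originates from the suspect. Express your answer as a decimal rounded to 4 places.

Let H be the event that the sample originates from the suspect; start with P(H) = 0.153. P('match'|H) = 0.733, P('match'|¬H) = 0.166.
Update on result 1 ('match'): P(H) ← 0.733·0.1530 / (0.733·0.1530 + 0.166·0.8470) = 0.11215/0.25275 = 0.4437.
Update on result 2 ('no-match'): P(H) ← 0.267·0.4437 / (0.267·0.4437 + 0.834·0.5563) = 0.11847/0.58241 = 0.2034.

Posterior P(H) ≈ 0.2034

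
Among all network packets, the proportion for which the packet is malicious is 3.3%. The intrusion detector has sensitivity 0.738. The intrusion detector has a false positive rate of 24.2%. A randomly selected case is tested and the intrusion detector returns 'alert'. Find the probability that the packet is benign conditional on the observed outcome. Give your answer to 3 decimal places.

Write H for 'the packet is malicious'. Prior odds H:¬H = 0.033/0.967 = 0.034126. For the 'alert' outcome, the likelihood ratio is 0.738/0.242 = 3.0496.
Posterior odds = 0.034126 × 3.0496 = 0.10407, so P(H|E) = 0.10407/(1+0.10407) = 0.094. Then P(¬H|E) = 1 − 0.094 = 0.906.

P(¬H | E) ≈ 0.906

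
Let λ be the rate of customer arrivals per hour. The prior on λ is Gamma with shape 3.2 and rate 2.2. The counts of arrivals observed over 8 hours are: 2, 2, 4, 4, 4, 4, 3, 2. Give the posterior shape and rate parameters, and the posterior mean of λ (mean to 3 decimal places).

Total count ∑xᵢ = 25 over n = 8 hours.
Gamma is conjugate to the Poisson likelihood: posterior is Gamma(shape = 3.2+25 = 28.2, rate = 2.2+8 = 10.2).
Posterior mean = shape/rate = 28.2/10.2 = 2.765.

Posterior: Gamma(shape=28.2, rate=10.2); mean ≈ 2.765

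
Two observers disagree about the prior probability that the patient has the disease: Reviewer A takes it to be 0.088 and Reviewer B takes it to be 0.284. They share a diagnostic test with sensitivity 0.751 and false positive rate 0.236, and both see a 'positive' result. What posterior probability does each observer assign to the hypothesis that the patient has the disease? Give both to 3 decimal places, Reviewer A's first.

P('+'|H) = 0.751, P('+'|¬H) = 0.236.
Reviewer A: numerator 0.751·0.088 = 0.066088; evidence = 0.066088+0.236·0.912 = 0.28132; posterior = 0.235.
Reviewer B: numerator 0.751·0.284 = 0.21328; evidence = 0.21328+0.236·0.716 = 0.38226; posterior = 0.558.

Reviewer A: 0.235; Reviewer B: 0.558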